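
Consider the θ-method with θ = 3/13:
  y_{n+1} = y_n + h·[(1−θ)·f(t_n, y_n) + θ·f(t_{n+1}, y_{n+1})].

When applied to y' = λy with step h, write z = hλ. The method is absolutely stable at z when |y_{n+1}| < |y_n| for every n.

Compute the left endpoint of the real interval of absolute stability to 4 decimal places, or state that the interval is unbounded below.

z* = -3.7143.

Set f=λy, z=hλ:
  y_{n+1} = y_n + z·[10/13·y_n + 3/13·y_{n+1}] ⇒ (1 − 3/13z)y_{n+1} = (1 + 10/13z)y_n
  ⇒ R(z) = (1 + 10/13z)/(1 − 3/13z).

Boundary: |R(x)|=1, x<0.
x=-0.58: |R|=0.4885
R=−1: 1+10/13x = −1+3/13x ⇒ -7/13x=2 ⇒ x=2/(-7/13)=-3.7143
Confirm numerically:
  x=-3.505: |R|=0.93770 <1
  x=-2.839: |R|=0.71525 <1
  x=-2.610: |R|=0.62890 <1
  x=-1.806: |R|=0.27473 <1
  x=-4.145: |R|=1.11854 >1
  x=-3.885: |R|=1.04847 >1
  x=-3.869: |R|=1.04401 >1
Interval (-3.7143, 0).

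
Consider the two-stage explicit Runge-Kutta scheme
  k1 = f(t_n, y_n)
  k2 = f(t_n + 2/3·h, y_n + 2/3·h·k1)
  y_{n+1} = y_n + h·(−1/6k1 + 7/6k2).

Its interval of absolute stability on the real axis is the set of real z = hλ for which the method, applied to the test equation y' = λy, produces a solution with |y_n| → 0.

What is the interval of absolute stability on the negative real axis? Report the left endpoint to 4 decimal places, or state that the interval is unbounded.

(-1.2857, 0).

Test eqn y'=λy, z=hλ:
  k1=λy_n ⇒ h·k1=z·y_n;  k2=λ(1+2/3z)y_n ⇒ h·k2=z(1+2/3z)y_n
  y_{n+1}/y_n = 1 − 1/6z + 7/6z(1+2/3z) = 1 + z + 7/9z²
  R(z) = 1 + z + 7/9z².

Need |R(x)|<1, x<0.
x=-0.9: |R|=0.7300
R=1: x+7/9x²=0 ⇒ x=−9/7=-1.2857; min R=1−1/(4·7/9)=0.6786>−1
Confirm numerically:
  x=-0.936: |R|=0.74541 <1
  x=-0.821: |R|=0.70325 <1
  x=-0.576: |R|=0.68205 <1
  x=-1.537: |R|=1.30040 >1
  x=-1.334: |R|=1.05010 >1
Interval (-1.2857, 0).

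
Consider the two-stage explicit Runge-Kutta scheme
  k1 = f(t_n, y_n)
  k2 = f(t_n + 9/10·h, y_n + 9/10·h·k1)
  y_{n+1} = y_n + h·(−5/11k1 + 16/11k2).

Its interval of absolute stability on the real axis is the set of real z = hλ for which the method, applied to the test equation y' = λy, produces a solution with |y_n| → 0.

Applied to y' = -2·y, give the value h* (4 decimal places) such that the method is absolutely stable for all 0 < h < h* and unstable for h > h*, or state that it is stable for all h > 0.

(-0.7639,0); λ=-2 ⇒ h* = (55/72)/2 = 0.3819.

Set f=λy, z=hλ:
  k1=λy_n ⇒ h·k1=z·y_n;  k2=λ(1+9/10z)y_n ⇒ h·k2=z(1+9/10z)y_n
  y_{n+1}/y_n = 1 − 5/11z + 16/11z(1+9/10z) = 1 + z + 72/55z²
  Hence R(z) = 1 + z + 72/55z².

Need |R(x)|<1, x<0.
x=-0.78: |R|=1.0165
R=1: x+72/55x²=0 ⇒ x=−55/72=-0.7639; min R=1−1/(4·72/55)=0.8090>−1
Confirm numerically:
  x=-0.626: |R|=0.88700 <1
  x=-0.422: |R|=0.81113 <1
  x=-0.359: |R|=0.80972 <1
  x=-0.354: |R|=0.81005 <1
  x=-1.361: |R|=2.06386 >1
  x=-1.077: |R|=1.44145 >1
  x=-0.936: |R|=1.21089 >1
So |R|<1 on (-0.7639, 0).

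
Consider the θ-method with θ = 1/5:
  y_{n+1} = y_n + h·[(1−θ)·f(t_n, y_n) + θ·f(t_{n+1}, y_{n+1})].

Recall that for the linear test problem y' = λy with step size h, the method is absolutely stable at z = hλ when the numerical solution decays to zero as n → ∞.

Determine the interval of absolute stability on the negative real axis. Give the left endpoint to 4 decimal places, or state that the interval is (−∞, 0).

(-3.3333, 0).

Set f=λy, z=hλ:
  y_{n+1} = y_n + z·[4/5·y_n + 1/5·y_{n+1}] ⇒ (1 − 1/5z)y_{n+1} = (1 + 4/5z)y_n
  R(z) = (1 + 4/5z)/(1 − 1/5z).

Solve |R(x)|<1 on ℝ⁻.
x=-0.39: |R|=0.6382
R=−1: 1+4/5x = −1+1/5x ⇒ -3/5x=2 ⇒ x=2/(-3/5)=-3.3333
Confirm numerically:
  x=-2.402: |R|=0.62253 <1
  x=-2.323: |R|=0.58610 <1
  x=-1.721: |R|=0.28032 <1
  x=-3.914: |R|=1.19542 >1
  x=-3.502: |R|=1.05952 >1
  x=-3.441: |R|=1.03827 >1
Interval (-3.3333, 0).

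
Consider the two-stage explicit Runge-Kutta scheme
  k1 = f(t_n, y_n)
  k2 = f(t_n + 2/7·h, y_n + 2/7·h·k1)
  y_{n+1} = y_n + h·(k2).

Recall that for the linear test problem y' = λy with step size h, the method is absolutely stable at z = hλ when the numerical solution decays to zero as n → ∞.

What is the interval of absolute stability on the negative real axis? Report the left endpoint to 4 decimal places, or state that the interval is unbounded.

With y'=λy (z=hλ):
  k1=λy_n ⇒ h·k1=z·y_n;  k2=λ(1+2/7z)y_n ⇒ h·k2=z(1+2/7z)y_n
  y_{n+1}/y_n = 1 + z(1+2/7z) = 1 + z + 2/7z²
  ⇒ R(z) = 1 + z + 2/7z².

Boundary: |R(x)|=1, x<0.
x=-1.04: |R|=0.2690
R=1: x+2/7x²=0 ⇒ x=−7/2=-3.5000; min R=1−1/(4·2/7)=0.1250>−1
Confirm numerically:
  x=-3.466: |R|=0.96633 <1
  x=-3.002: |R|=0.57286 <1
  x=-2.424: |R|=0.25479 <1
  x=-3.890: |R|=1.43346 >1
  x=-3.832: |R|=1.36349 >1
  x=-3.823: |R|=1.35281 >1
Interval (-3.5000, 0).

(-3.5000, 0).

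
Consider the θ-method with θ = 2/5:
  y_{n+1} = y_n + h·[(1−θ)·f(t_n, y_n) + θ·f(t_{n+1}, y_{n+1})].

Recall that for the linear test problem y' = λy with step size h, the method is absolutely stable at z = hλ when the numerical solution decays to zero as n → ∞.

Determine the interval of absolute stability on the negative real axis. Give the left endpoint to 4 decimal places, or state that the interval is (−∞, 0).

With y'=λy (z=hλ):
  y_{n+1} = y_n + z·[3/5·y_n + 2/5·y_{n+1}] ⇒ (1 − 2/5z)y_{n+1} = (1 + 3/5z)y_n
  ⇒ R(z) = (1 + 3/5z)/(1 − 2/5z).

Solve |R(x)|<1 on ℝ⁻.
x=-1.16: |R|=0.2077
R=−1: 1+3/5x = −1+2/5x ⇒ -1/5x=2 ⇒ x=2/(-1/5)=-10.0000
Confirm numerically:
  x=-9.578: |R|=0.98253 <1
  x=-9.186: |R|=0.96517 <1
  x=-7.196: |R|=0.85540 <1
  x=-10.148: |R|=1.00585 >1
  x=-10.041: |R|=1.00163 >1
Interval (-10.0000, 0).

z∈(-10.0000,0).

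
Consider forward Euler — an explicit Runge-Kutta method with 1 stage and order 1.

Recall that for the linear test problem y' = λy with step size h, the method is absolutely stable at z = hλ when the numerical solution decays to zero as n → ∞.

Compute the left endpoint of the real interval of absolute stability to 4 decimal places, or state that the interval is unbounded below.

Set f=λy, z=hλ:
  order 1, 1-stage ⇒ R(z)=1+z
  (e.g. R(-1.3)=-0.30000, |R|=0.30000)

Solve |R(x)|<1 on ℝ⁻.
x=-1.3: |R|=0.3000
|R(-2)|=1.0000 |R(-1.88)|=0.8800 |R(-1.31)|=0.3100
Bisect:
  x_lo=-2.8623 |R|=1.8623  x_hi=-0.1277 |R|=0.8723
  mid=-1.49501 |R|=0.49501 →hi
  mid=-2.17866 |R|=1.17866 →lo
  mid=-1.83683 |R|=0.83683 →hi
  mid=-2.00775 |R|=1.00775 →lo
  mid=-1.92229 |R|=0.92229 →hi
  mid=-1.96502 |R|=0.96502 →hi
  mid=-1.98638 |R|=0.98638 →hi
  mid=-1.99706 |R|=0.99706 →hi
  mid=-2.00240 |R|=1.00240 →lo
  ...
  [-2.00007,-1.99990] ⇒ x*=-2.0000
So |R|<1 on (-2.0000, 0).

z* = -2.0000.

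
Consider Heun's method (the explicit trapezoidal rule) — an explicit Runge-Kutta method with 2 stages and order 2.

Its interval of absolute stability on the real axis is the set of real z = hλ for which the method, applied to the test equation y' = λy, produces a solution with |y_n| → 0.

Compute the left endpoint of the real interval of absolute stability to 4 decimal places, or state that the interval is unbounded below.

z* = -2.0000.

Test eqn y'=λy, z=hλ:
  order 2, 2-stage ⇒ R(z)=1+z+z^2/2
  (e.g. R(-0.83)=0.51445, |R|=0.51445)

Solve |R(x)|<1 on ℝ⁻.
x=-0.83: |R|=0.5145
|R(-2.07)|=1.0724 |R(-1.91)|=0.9140 |R(-0.58)|=0.5882
Bisect:
  x_lo=-2.8007 |R|=2.1213  x_hi=-0.1630 |R|=0.8503
  mid=-1.48188 |R|=0.61610 →hi
  mid=-2.14130 |R|=1.15128 →lo
  mid=-1.81159 |R|=0.82934 →hi
  mid=-1.97645 |R|=0.97672 →hi
  mid=-2.05887 |R|=1.06061 →lo
  mid=-2.01766 |R|=1.01782 →lo
  mid=-1.99705 |R|=0.99706 →hi
  mid=-2.00736 |R|=1.00738 →lo
  mid=-2.00220 |R|=1.00221 →lo
  mid=-1.99963 |R|=0.99963 →hi
  ...
  [-2.00011,-1.99995] ⇒ x*=-2.0000
So |R|<1 on (-2.0000, 0).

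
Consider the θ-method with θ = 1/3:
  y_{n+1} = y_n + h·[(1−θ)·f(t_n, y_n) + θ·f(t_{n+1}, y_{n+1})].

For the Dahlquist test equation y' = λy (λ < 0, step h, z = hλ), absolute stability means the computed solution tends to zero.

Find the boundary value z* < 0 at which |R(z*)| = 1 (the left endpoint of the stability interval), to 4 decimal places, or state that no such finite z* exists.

z* = -6.0000.

On y'=λy, z=hλ:
  y_{n+1} = y_n + z·[2/3·y_n + 1/3·y_{n+1}] ⇒ (1 − 1/3z)y_{n+1} = (1 + 2/3z)y_n
  Hence R(z) = (1 + 2/3z)/(1 − 1/3z).

Find x<0 with |R(x)|<1.
x=-0.78: |R|=0.3810
R=−1: 1+2/3x = −1+1/3x ⇒ -1/3x=2 ⇒ x=2/(-1/3)=-6.0000
Confirm numerically:
  x=-4.894: |R|=0.85989 <1
  x=-3.655: |R|=0.64763 <1
  x=-3.574: |R|=0.63097 <1
  x=-6.573: |R|=1.05986 >1
  x=-6.328: |R|=1.03516 >1
  x=-6.177: |R|=1.01929 >1
Stable set (-6.0000, 0).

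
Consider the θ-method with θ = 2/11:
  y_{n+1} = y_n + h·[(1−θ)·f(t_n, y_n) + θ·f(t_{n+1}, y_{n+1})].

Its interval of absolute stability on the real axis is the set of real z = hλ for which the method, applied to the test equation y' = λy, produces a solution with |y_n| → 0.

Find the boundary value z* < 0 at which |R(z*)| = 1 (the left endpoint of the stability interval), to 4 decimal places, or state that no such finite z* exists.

On y'=λy, z=hλ:
  y_{n+1} = y_n + z·[9/11·y_n + 2/11·y_{n+1}] ⇒ (1 − 2/11z)y_{n+1} = (1 + 9/11z)y_n
  R(z) = (1 + 9/11z)/(1 − 2/11z).

Boundary: |R(x)|=1, x<0.
x=-0.58: |R|=0.4753
R=−1: 1+9/11x = −1+2/11x ⇒ -7/11x=2 ⇒ x=2/(-7/11)=-3.1429
Confirm numerically:
  x=-2.691: |R|=0.80692 <1
  x=-2.518: |R|=0.72724 <1
  x=-1.817: |R|=0.36579 <1
  x=-3.564: |R|=1.16262 >1
  x=-3.293: |R|=1.05976 >1
Interval (-3.1429, 0).

left endpoint -3.1429.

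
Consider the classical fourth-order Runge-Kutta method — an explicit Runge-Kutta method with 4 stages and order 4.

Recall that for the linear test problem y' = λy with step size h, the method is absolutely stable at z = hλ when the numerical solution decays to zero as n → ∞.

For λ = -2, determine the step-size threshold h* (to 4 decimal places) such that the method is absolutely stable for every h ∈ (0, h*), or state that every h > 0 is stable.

On y'=λy, z=hλ:
  order 4, 4-stage ⇒ R(z)=1+z+z^2/2+z^3/6+z^4/24
  (e.g. R(-1.5)=0.27344, |R|=0.27344)

Need |R(x)|<1, x<0.
x=-1.5: |R|=0.2734
|R(-2.98)|=1.3355 |R(-2.65)|=0.8145 |R(-2.18)|=0.4105
Bisect:
  x_lo=-3.6084 |R|=3.1353  x_hi=-0.0885 |R|=0.9153
  mid=-1.84847 |R|=0.29375 →hi
  mid=-2.72845 |R|=0.91762 →hi
  mid=-3.16843 |R|=1.74896 →lo
  mid=-2.94844 |R|=1.27516 →lo
  mid=-2.83844 |R|=1.08314 →lo
  mid=-2.78345 |R|=0.99722 →hi
  mid=-2.81094 |R|=1.03937 →lo
  ...
  [-2.78538,-2.78516] ⇒ x*=-2.7853
Interval (-2.7853, 0).

(-2.7853,0); λ=-2 ⇒ h* = 1.3926.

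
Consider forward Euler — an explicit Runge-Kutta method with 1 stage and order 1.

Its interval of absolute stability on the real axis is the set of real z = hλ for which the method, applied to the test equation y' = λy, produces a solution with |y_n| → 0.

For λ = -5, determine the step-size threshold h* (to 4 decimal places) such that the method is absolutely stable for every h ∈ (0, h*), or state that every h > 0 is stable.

(-2.0000,0); λ=-5 ⇒ h* = 0.4000.

Set f=λy, z=hλ:
  order 1, 1-stage ⇒ R(z)=1+z
  (e.g. R(-1.46)=-0.46000, |R|=0.46000)

Boundary: |R(x)|=1, x<0.
x=-1.46: |R|=0.4600
|R(-1.45)|=0.4500 |R(-1.43)|=0.4300 |R(-1.25)|=0.2500
Bisect:
  x_lo=-2.4784 |R|=1.4784  x_hi=-0.1266 |R|=0.8734
  mid=-1.30250 |R|=0.30250 →hi
  mid=-1.89045 |R|=0.89045 →hi
  mid=-2.18442 |R|=1.18442 →lo
  mid=-2.03743 |R|=1.03743 →lo
  mid=-1.96394 |R|=0.96394 →hi
  mid=-2.00069 |R|=1.00069 →lo
  mid=-1.98231 |R|=0.98231 →hi
  mid=-1.99150 |R|=0.99150 →hi
  ...
  [-2.00011,-1.99997] ⇒ x*=-2.0000
So |R|<1 on (-2.0000, 0).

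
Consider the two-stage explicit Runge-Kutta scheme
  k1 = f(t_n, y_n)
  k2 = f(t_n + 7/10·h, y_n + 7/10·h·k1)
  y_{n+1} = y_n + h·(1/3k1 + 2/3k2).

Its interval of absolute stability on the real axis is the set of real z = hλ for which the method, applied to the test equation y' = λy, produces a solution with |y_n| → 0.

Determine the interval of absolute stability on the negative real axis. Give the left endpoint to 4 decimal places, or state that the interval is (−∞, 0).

With y'=λy (z=hλ):
  k1=λy_n ⇒ h·k1=z·y_n;  k2=λ(1+7/10z)y_n ⇒ h·k2=z(1+7/10z)y_n
  y_{n+1}/y_n = 1 + 1/3z + 2/3z(1+7/10z) = 1 + z + 7/15z²
  so R(z) = 1 + z + 7/15z².

Need |R(x)|<1, x<0.
x=-0.53: |R|=0.6011
R=1: x+7/15x²=0 ⇒ x=−15/7=-2.1429; min R=1−1/(4·7/15)=0.4643>−1
Confirm numerically:
  x=-2.045: |R|=0.90661 <1
  x=-1.951: |R|=0.82532 <1
  x=-1.931: |R|=0.80909 <1
  x=-1.789: |R|=0.70458 <1
  x=-2.647: |R|=1.62275 >1
  x=-2.187: |R|=1.04505 >1
  x=-2.177: |R|=1.03469 >1
Interval (-2.1429, 0).

(-2.1429, 0).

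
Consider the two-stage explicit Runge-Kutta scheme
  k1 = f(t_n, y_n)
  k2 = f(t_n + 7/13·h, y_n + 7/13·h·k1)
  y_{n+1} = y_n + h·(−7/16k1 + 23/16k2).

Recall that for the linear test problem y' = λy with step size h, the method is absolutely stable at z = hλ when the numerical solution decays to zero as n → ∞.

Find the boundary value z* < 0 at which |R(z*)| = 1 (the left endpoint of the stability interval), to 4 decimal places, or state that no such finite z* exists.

z* = -1.2919.

On y'=λy, z=hλ:
  k1=λy_n ⇒ h·k1=z·y_n;  k2=λ(1+7/13z)y_n ⇒ h·k2=z(1+7/13z)y_n
  y_{n+1}/y_n = 1 − 7/16z + 23/16z(1+7/13z) = 1 + z + 161/208z²
  R(z) = 1 + z + 161/208z².

Solve |R(x)|<1 on ℝ⁻.
x=-0.97: |R|=0.7583
R=1: x+161/208x²=0 ⇒ x=−208/161=-1.2919; min R=1−1/(4·161/208)=0.6770>−1
Confirm numerically:
  x=-1.197: |R|=0.91205 <1
  x=-0.614: |R|=0.67781 <1
  x=-0.547: |R|=0.68460 <1
  x=-1.853: |R|=1.80475 >1
  x=-1.738: |R|=1.60009 >1
  x=-1.480: |R|=1.21545 >1
Interval (-1.2919, 0).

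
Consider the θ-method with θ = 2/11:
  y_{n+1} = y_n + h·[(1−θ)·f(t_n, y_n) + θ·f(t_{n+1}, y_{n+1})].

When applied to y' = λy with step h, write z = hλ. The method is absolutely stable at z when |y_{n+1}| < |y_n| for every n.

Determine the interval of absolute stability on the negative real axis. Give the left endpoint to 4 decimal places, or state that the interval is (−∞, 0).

(-3.1429, 0).

Test eqn y'=λy, z=hλ:
  y_{n+1} = y_n + z·[9/11·y_n + 2/11·y_{n+1}] ⇒ (1 − 2/11z)y_{n+1} = (1 + 9/11z)y_n
  Hence R(z) = (1 + 9/11z)/(1 − 2/11z).

Solve |R(x)|<1 on ℝ⁻.
x=-1.41: |R|=0.1223
R=−1: 1+9/11x = −1+2/11x ⇒ -7/11x=2 ⇒ x=2/(-7/11)=-3.1429
Confirm numerically:
  x=-1.931: |R|=0.42922 <1
  x=-1.584: |R|=0.22981 <1
  x=-1.439: |R|=0.14058 <1
  x=-3.734: |R|=1.22406 >1
  x=-3.524: |R|=1.14783 >1
  x=-3.309: |R|=1.06601 >1
So |R|<1 on (-3.1429, 0).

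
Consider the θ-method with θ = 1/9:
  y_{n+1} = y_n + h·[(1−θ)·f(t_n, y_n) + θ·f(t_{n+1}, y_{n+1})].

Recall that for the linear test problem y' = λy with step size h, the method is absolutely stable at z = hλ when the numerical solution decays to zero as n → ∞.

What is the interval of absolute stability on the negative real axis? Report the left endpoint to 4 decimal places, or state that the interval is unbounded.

z∈(-2.5714,0).

On y'=λy, z=hλ:
  y_{n+1} = y_n + z·[8/9·y_n + 1/9·y_{n+1}] ⇒ (1 − 1/9z)y_{n+1} = (1 + 8/9z)y_n
  R(z) = (1 + 8/9z)/(1 − 1/9z).

Find x<0 with |R(x)|<1.
x=-0.89: |R|=0.1901
R=−1: 1+8/9x = −1+1/9x ⇒ -7/9x=2 ⇒ x=2/(-7/9)=-2.5714
Confirm numerically:
  x=-2.371: |R|=0.87662 <1
  x=-1.334: |R|=0.16180 <1
  x=-1.173: |R|=0.03775 <1
  x=-1.038: |R|=0.06934 <1
  x=-3.127: |R|=1.32069 >1
  x=-2.705: |R|=1.07988 >1
Stable set (-2.5714, 0).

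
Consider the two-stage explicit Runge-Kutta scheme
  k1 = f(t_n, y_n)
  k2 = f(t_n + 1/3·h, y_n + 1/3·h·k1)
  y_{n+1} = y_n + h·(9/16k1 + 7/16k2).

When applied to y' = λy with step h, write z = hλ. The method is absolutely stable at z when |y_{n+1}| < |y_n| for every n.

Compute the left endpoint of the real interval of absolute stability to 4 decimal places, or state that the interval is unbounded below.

Test eqn y'=λy, z=hλ:
  k1=λy_n ⇒ h·k1=z·y_n;  k2=λ(1+1/3z)y_n ⇒ h·k2=z(1+1/3z)y_n
  y_{n+1}/y_n = 1 + 9/16z + 7/16z(1+1/3z) = 1 + z + 7/48z²
  Hence R(z) = 1 + z + 7/48z².

Find x<0 with |R(x)|<1.
x=-1.23: |R|=0.0094
R=1: x+7/48x²=0 ⇒ x=−48/7=-6.8571; min R=1−1/(4·7/48)=-0.7143>−1
Confirm numerically:
  x=-6.339: |R|=0.52101 <1
  x=-6.256: |R|=0.45156 <1
  x=-5.082: |R|=0.31560 <1
  x=-7.426: |R|=1.61605 >1
  x=-6.945: |R|=1.08898 >1
  x=-6.942: |R|=1.08591 >1
Stable set (-6.8571, 0).

z* = -6.8571.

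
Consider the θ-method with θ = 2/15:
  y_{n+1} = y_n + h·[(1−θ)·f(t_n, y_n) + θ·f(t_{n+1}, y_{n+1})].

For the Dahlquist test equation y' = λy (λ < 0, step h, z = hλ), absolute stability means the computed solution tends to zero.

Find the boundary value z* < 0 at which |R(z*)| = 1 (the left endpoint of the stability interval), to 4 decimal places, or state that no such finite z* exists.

On y'=λy, z=hλ:
  y_{n+1} = y_n + z·[13/15·y_n + 2/15·y_{n+1}] ⇒ (1 − 2/15z)y_{n+1} = (1 + 13/15z)y_n
  Hence R(z) = (1 + 13/15z)/(1 − 2/15z).

Boundary: |R(x)|=1, x<0.
x=-0.37: |R|=0.6474
R=−1: 1+13/15x = −1+2/15x ⇒ -11/15x=2 ⇒ x=2/(-11/15)=-2.7273
Confirm numerically:
  x=-2.706: |R|=0.98854 <1
  x=-1.597: |R|=0.31664 <1
  x=-1.283: |R|=0.09558 <1
  x=-1.193: |R|=0.02928 <1
  x=-2.871: |R|=1.07622 >1
  x=-2.793: |R|=1.03512 >1
Stable set (-2.7273, 0).

left endpoint -2.7273.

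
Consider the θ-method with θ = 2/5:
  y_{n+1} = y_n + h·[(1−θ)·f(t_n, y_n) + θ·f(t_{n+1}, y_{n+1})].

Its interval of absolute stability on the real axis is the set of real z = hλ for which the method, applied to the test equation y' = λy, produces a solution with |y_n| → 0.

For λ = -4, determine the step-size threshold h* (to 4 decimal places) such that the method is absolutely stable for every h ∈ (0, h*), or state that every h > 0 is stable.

(-10.0000,0); λ=-4 ⇒ h* = (10)/4 = 2.5000.

On y'=λy, z=hλ:
  y_{n+1} = y_n + z·[3/5·y_n + 2/5·y_{n+1}] ⇒ (1 − 2/5z)y_{n+1} = (1 + 3/5z)y_n
  ⇒ R(z) = (1 + 3/5z)/(1 − 2/5z).

Need |R(x)|<1, x<0.
x=-0.99: |R|=0.2908
R=−1: 1+3/5x = −1+2/5x ⇒ -1/5x=2 ⇒ x=2/(-1/5)=-10.0000
Confirm numerically:
  x=-9.188: |R|=0.96526 <1
  x=-6.500: |R|=0.80556 <1
  x=-5.863: |R|=0.75266 <1
  x=-10.473: |R|=1.01823 >1
  x=-10.330: |R|=1.01286 >1
Stable set (-10.0000, 0).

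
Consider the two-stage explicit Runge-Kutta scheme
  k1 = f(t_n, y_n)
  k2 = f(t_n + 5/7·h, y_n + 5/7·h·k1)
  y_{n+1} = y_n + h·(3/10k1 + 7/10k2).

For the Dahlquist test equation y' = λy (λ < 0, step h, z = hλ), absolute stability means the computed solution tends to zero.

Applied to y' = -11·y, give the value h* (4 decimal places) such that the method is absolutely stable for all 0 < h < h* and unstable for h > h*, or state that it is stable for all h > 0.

Test eqn y'=λy, z=hλ:
  k1=λy_n ⇒ h·k1=z·y_n;  k2=λ(1+5/7z)y_n ⇒ h·k2=z(1+5/7z)y_n
  y_{n+1}/y_n = 1 + 3/10z + 7/10z(1+5/7z) = 1 + z + 1/2z²
  R(z) = 1 + z + 1/2z².

Need |R(x)|<1, x<0.
x=-1.72: |R|=0.7592
R=1: x+1/2x²=0 ⇒ x=−2=-2.0000; min R=1−1/(4·1/2)=0.5000>−1
Confirm numerically:
  x=-1.720: |R|=0.75920 <1
  x=-1.279: |R|=0.53892 <1
  x=-1.253: |R|=0.53200 <1
  x=-2.390: |R|=1.46605 >1
  x=-2.204: |R|=1.22481 >1
Interval (-2.0000, 0).

(-2.0000,0); λ=-11 ⇒ h* = (2)/11 = 0.1818.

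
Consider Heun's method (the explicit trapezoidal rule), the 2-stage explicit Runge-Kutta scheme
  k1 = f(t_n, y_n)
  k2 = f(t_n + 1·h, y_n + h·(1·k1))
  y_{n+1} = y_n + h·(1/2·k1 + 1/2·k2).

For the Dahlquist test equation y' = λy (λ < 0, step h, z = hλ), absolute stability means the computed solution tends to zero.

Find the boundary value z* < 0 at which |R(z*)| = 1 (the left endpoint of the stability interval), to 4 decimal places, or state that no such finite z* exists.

left endpoint -2.0000.

With y'=λy (z=hλ):
  order 2, 2-stage ⇒ R(z)=1+z+z^2/2
  (e.g. R(-0.91)=0.50405, |R|=0.50405)

Solve |R(x)|<1 on ℝ⁻.
x=-0.91: |R|=0.5041
|R(-2.27)|=1.3064 |R(-1.74)|=0.7738 |R(-1.37)|=0.5685
Bisect:
  x_lo=-2.8851 |R|=2.2768  x_hi=-0.2788 |R|=0.7601
  mid=-1.58194 |R|=0.66933 →hi
  mid=-2.23351 |R|=1.26077 →lo
  mid=-1.90772 |R|=0.91198 →hi
  mid=-2.07062 |R|=1.07311 →lo
  mid=-1.98917 |R|=0.98923 →hi
  mid=-2.02989 |R|=1.03034 →lo
  mid=-2.00953 |R|=1.00958 →lo
  mid=-1.99935 |R|=0.99935 →hi
  ...
  [-2.00015,-1.99999] ⇒ x*=-2.0000
Interval (-2.0000, 0).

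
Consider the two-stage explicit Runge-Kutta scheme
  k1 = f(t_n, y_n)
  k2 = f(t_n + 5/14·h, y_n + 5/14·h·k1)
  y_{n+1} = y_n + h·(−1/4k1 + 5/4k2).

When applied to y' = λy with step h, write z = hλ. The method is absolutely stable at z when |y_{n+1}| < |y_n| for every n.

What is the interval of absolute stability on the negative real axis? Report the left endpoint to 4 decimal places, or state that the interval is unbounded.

Test eqn y'=λy, z=hλ:
  k1=λy_n ⇒ h·k1=z·y_n;  k2=λ(1+5/14z)y_n ⇒ h·k2=z(1+5/14z)y_n
  y_{n+1}/y_n = 1 − 1/4z + 5/4z(1+5/14z) = 1 + z + 25/56z²
  R(z) = 1 + z + 25/56z².

Solve |R(x)|<1 on ℝ⁻.
x=-1.44: |R|=0.4857
R=1: x+25/56x²=0 ⇒ x=−56/25=-2.2400; min R=1−1/(4·25/56)=0.4400>−1
Confirm numerically:
  x=-1.975: |R|=0.76635 <1
  x=-1.729: |R|=0.60557 <1
  x=-1.425: |R|=0.48153 <1
  x=-2.744: |R|=1.61740 >1
  x=-2.297: |R|=1.05845 >1
Interval (-2.2400, 0).

z∈(-2.2400,0).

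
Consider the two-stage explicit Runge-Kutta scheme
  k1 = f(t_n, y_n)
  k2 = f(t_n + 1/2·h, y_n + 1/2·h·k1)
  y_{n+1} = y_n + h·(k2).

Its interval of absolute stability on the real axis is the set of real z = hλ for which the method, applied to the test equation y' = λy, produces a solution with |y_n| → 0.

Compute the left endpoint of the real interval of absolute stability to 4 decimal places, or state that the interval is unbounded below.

Test eqn y'=λy, z=hλ:
  k1=λy_n ⇒ h·k1=z·y_n;  k2=λ(1+1/2z)y_n ⇒ h·k2=z(1+1/2z)y_n
  y_{n+1}/y_n = 1 + z(1+1/2z) = 1 + z + 1/2z²
  ⇒ R(z) = 1 + z + 1/2z².

Find x<0 with |R(x)|<1.
x=-0.71: |R|=0.5421
R=1: x+1/2x²=0 ⇒ x=−2=-2.0000; min R=1−1/(4·1/2)=0.5000>−1
Confirm numerically:
  x=-1.756: |R|=0.78577 <1
  x=-1.407: |R|=0.58282 <1
  x=-1.240: |R|=0.52880 <1
  x=-0.815: |R|=0.51711 <1
  x=-2.273: |R|=1.31026 >1
  x=-2.176: |R|=1.19149 >1
  x=-2.049: |R|=1.05020 >1
Stable set (-2.0000, 0).

z* = -2.0000.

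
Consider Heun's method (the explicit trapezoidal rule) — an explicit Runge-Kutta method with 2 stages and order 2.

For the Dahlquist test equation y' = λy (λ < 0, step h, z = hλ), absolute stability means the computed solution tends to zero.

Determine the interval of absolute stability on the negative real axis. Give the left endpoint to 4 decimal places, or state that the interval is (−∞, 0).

(-2.0000, 0).

Test eqn y'=λy, z=hλ:
  order 2, 2-stage ⇒ R(z)=1+z+z^2/2
  (e.g. R(-0.55)=0.60125, |R|=0.60125)

Boundary: |R(x)|=1, x<0.
x=-0.55: |R|=0.6013
|R(-0.98)|=0.5002 |R(-0.69)|=0.5481 |R(-0.67)|=0.5544
Bisect:
  x_lo=-2.3824 |R|=1.4554  x_hi=-0.0822 |R|=0.9212
  mid=-1.23227 |R|=0.52697 →hi
  mid=-1.80731 |R|=0.82587 →hi
  mid=-2.09483 |R|=1.09933 →lo
  mid=-1.95107 |R|=0.95227 →hi
  mid=-2.02295 |R|=1.02321 →lo
  mid=-1.98701 |R|=0.98709 →hi
  mid=-2.00498 |R|=1.00499 →lo
  mid=-1.99599 |R|=0.99600 →hi
  mid=-2.00049 |R|=1.00049 →lo
  ...
  [-2.00007,-1.99993] ⇒ x*=-2.0000
Interval (-2.0000, 0).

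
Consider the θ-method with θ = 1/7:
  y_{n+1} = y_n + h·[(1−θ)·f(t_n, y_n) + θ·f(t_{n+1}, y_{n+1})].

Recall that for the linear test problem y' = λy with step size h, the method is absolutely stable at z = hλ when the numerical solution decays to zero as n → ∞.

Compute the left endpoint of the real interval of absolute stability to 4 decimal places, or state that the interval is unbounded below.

On y'=λy, z=hλ:
  y_{n+1} = y_n + z·[6/7·y_n + 1/7·y_{n+1}] ⇒ (1 − 1/7z)y_{n+1} = (1 + 6/7z)y_n
  so R(z) = (1 + 6/7z)/(1 − 1/7z).

Need |R(x)|<1, x<0.
x=-0.44: |R|=0.5860
R=−1: 1+6/7x = −1+1/7x ⇒ -5/7x=2 ⇒ x=2/(-5/7)=-2.8000
Confirm numerically:
  x=-2.249: |R|=0.70213 <1
  x=-1.974: |R|=0.53978 <1
  x=-1.593: |R|=0.29768 <1
  x=-1.213: |R|=0.03385 <1
  x=-3.365: |R|=1.27255 >1
  x=-2.979: |R|=1.08969 >1
  x=-2.928: |R|=1.06446 >1
Stable set (-2.8000, 0).

left endpoint -2.8000.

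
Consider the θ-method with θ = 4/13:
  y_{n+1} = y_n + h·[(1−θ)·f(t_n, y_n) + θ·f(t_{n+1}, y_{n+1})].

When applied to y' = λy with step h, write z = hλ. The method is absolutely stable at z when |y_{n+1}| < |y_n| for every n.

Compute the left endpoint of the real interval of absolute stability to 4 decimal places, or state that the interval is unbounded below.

left endpoint -5.2000.

Set f=λy, z=hλ:
  y_{n+1} = y_n + z·[9/13·y_n + 4/13·y_{n+1}] ⇒ (1 − 4/13z)y_{n+1} = (1 + 9/13z)y_n
  so R(z) = (1 + 9/13z)/(1 − 4/13z).

Boundary: |R(x)|=1, x<0.
x=-1.65: |R|=0.0944
R=−1: 1+9/13x = −1+4/13x ⇒ -5/13x=2 ⇒ x=2/(-5/13)=-5.2000
Confirm numerically:
  x=-4.705: |R|=0.92222 <1
  x=-3.454: |R|=0.67445 <1
  x=-2.746: |R|=0.48841 <1
  x=-2.503: |R|=0.41400 <1
  x=-5.789: |R|=1.08145 >1
  x=-5.595: |R|=1.05582 >1
  x=-5.365: |R|=1.02394 >1
So |R|<1 on (-5.2000, 0).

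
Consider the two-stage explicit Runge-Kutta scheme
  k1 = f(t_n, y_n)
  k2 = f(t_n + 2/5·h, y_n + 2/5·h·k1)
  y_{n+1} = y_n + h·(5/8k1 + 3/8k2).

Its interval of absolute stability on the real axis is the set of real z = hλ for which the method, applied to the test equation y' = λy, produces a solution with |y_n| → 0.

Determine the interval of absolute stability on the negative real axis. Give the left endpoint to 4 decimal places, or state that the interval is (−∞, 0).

z∈(-6.6667,0).

With y'=λy (z=hλ):
  k1=λy_n ⇒ h·k1=z·y_n;  k2=λ(1+2/5z)y_n ⇒ h·k2=z(1+2/5z)y_n
  y_{n+1}/y_n = 1 + 5/8z + 3/8z(1+2/5z) = 1 + z + 3/20z²
  ⇒ R(z) = 1 + z + 3/20z².

Solve |R(x)|<1 on ℝ⁻.
x=-1.25: |R|=0.0156
R=1: x+3/20x²=0 ⇒ x=−20/3=-6.6667; min R=1−1/(4·3/20)=-0.6667>−1
Confirm numerically:
  x=-4.780: |R|=0.35274 <1
  x=-3.552: |R|=0.65949 <1
  x=-3.104: |R|=0.65878 <1
  x=-7.197: |R|=1.57252 >1
  x=-6.934: |R|=1.27805 >1
Stable set (-6.6667, 0).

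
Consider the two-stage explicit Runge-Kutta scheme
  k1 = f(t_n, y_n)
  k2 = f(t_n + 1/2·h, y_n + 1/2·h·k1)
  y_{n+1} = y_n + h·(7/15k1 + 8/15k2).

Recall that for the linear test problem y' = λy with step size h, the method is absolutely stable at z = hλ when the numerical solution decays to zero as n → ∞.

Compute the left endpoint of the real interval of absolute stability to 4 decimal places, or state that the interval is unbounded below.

Set f=λy, z=hλ:
  k1=λy_n ⇒ h·k1=z·y_n;  k2=λ(1+1/2z)y_n ⇒ h·k2=z(1+1/2z)y_n
  y_{n+1}/y_n = 1 + 7/15z + 8/15z(1+1/2z) = 1 + z + 4/15z²
  so R(z) = 1 + z + 4/15z².

Find x<0 with |R(x)|<1.
x=-1.73: |R|=0.0681
R=1: x+4/15x²=0 ⇒ x=−15/4=-3.7500; min R=1−1/(4·4/15)=0.0625>−1
Confirm numerically:
  x=-3.607: |R|=0.86245 <1
  x=-3.276: |R|=0.58591 <1
  x=-2.273: |R|=0.10474 <1
  x=-2.193: |R|=0.08947 <1
  x=-4.348: |R|=1.69336 >1
  x=-4.318: |R|=1.65403 >1
So |R|<1 on (-3.7500, 0).

z* = -3.7500.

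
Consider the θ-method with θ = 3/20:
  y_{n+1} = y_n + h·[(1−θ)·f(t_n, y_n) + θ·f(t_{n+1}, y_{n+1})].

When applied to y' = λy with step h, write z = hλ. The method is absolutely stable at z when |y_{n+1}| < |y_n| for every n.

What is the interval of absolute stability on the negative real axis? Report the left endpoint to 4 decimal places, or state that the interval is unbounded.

On y'=λy, z=hλ:
  y_{n+1} = y_n + z·[17/20·y_n + 3/20·y_{n+1}] ⇒ (1 − 3/20z)y_{n+1} = (1 + 17/20z)y_n
  ⇒ R(z) = (1 + 17/20z)/(1 − 3/20z).

Boundary: |R(x)|=1, x<0.
x=-1.24: |R|=0.0455
R=−1: 1+17/20x = −1+3/20x ⇒ -7/10x=2 ⇒ x=2/(-7/10)=-2.8571
Confirm numerically:
  x=-1.701: |R|=0.35522 <1
  x=-1.665: |R|=0.33227 <1
  x=-1.545: |R|=0.25431 <1
  x=-1.331: |R|=0.10949 <1
  x=-3.111: |R|=1.12116 >1
  x=-2.999: |R|=1.06849 >1
Stable set (-2.8571, 0).

z∈(-2.8571,0).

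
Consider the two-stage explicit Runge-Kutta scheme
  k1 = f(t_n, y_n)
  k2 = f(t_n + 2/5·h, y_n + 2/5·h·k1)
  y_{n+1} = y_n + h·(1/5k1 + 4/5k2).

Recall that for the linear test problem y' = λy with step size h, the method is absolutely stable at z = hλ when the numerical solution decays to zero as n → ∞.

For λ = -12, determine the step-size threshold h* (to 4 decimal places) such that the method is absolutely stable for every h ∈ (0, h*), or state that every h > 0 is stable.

With y'=λy (z=hλ):
  k1=λy_n ⇒ h·k1=z·y_n;  k2=λ(1+2/5z)y_n ⇒ h·k2=z(1+2/5z)y_n
  y_{n+1}/y_n = 1 + 1/5z + 4/5z(1+2/5z) = 1 + z + 8/25z²
  so R(z) = 1 + z + 8/25z².

Find x<0 with |R(x)|<1.
x=-0.67: |R|=0.4736
R=1: x+8/25x²=0 ⇒ x=−25/8=-3.1250; min R=1−1/(4·8/25)=0.2188>−1
Confirm numerically:
  x=-2.931: |R|=0.81804 <1
  x=-2.557: |R|=0.53524 <1
  x=-2.229: |R|=0.36090 <1
  x=-3.651: |R|=1.61454 >1
  x=-3.647: |R|=1.60919 >1
  x=-3.281: |R|=1.16379 >1
Interval (-3.1250, 0).

(-3.1250,0); λ=-12 ⇒ h* = (25/8)/12 = 0.2604.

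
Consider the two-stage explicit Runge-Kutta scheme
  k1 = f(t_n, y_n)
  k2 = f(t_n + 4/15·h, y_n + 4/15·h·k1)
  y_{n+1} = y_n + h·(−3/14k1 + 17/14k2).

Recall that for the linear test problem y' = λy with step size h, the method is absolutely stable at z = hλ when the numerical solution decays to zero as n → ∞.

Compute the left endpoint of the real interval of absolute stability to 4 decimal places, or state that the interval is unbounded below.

Set f=λy, z=hλ:
  k1=λy_n ⇒ h·k1=z·y_n;  k2=λ(1+4/15z)y_n ⇒ h·k2=z(1+4/15z)y_n
  y_{n+1}/y_n = 1 − 3/14z + 17/14z(1+4/15z) = 1 + z + 34/105z²
  ⇒ R(z) = 1 + z + 34/105z².

Boundary: |R(x)|=1, x<0.
x=-0.74: |R|=0.4373
R=1: x+34/105x²=0 ⇒ x=−105/34=-3.0882; min R=1−1/(4·34/105)=0.2279>−1
Confirm numerically:
  x=-2.860: |R|=0.78863 <1
  x=-2.838: |R|=0.77004 <1
  x=-2.086: |R|=0.32302 <1
  x=-1.436: |R|=0.23173 <1
  x=-3.625: |R|=1.63006 >1
  x=-3.469: |R|=1.42771 >1
  x=-3.437: |R|=1.38815 >1
Interval (-3.0882, 0).

left endpoint -3.0882.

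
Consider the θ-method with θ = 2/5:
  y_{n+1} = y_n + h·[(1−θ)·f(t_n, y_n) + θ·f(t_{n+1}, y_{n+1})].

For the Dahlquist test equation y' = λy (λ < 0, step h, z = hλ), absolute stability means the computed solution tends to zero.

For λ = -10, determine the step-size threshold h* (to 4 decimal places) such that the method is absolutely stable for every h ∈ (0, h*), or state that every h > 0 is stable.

With y'=λy (z=hλ):
  y_{n+1} = y_n + z·[3/5·y_n + 2/5·y_{n+1}] ⇒ (1 − 2/5z)y_{n+1} = (1 + 3/5z)y_n
  ⇒ R(z) = (1 + 3/5z)/(1 − 2/5z).

Solve |R(x)|<1 on ℝ⁻.
x=-0.7: |R|=0.4531
R=−1: 1+3/5x = −1+2/5x ⇒ -1/5x=2 ⇒ x=2/(-1/5)=-10.0000
Confirm numerically:
  x=-9.302: |R|=0.97043 <1
  x=-8.361: |R|=0.92455 <1
  x=-6.898: |R|=0.83496 <1
  x=-4.798: |R|=0.64360 <1
  x=-10.445: |R|=1.01719 >1
  x=-10.322: |R|=1.01256 >1
  x=-10.083: |R|=1.00330 >1
Stable set (-10.0000, 0).

(-10.0000,0); λ=-10 ⇒ h* = (10)/10 = 1.0000.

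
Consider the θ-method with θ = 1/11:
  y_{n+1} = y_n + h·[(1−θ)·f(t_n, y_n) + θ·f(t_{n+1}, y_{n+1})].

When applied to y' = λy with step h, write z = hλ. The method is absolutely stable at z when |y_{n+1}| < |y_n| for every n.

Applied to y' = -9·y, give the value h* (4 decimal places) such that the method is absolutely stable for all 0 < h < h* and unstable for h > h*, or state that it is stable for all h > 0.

(-2.4444,0); λ=-9 ⇒ h* = (22/9)/9 = 0.2716.

Test eqn y'=λy, z=hλ:
  y_{n+1} = y_n + z·[10/11·y_n + 1/11·y_{n+1}] ⇒ (1 − 1/11z)y_{n+1} = (1 + 10/11z)y_n
  R(z) = (1 + 10/11z)/(1 − 1/11z).

Need |R(x)|<1, x<0.
x=-1.46: |R|=0.2889
R=−1: 1+10/11x = −1+1/11x ⇒ -9/11x=2 ⇒ x=2/(-9/11)=-2.4444
Confirm numerically:
  x=-2.315: |R|=0.91250 <1
  x=-1.663: |R|=0.44460 <1
  x=-1.653: |R|=0.43705 <1
  x=-2.850: |R|=1.26354 >1
  x=-2.750: |R|=1.20000 >1
  x=-2.608: |R|=1.10817 >1
So |R|<1 on (-2.4444, 0).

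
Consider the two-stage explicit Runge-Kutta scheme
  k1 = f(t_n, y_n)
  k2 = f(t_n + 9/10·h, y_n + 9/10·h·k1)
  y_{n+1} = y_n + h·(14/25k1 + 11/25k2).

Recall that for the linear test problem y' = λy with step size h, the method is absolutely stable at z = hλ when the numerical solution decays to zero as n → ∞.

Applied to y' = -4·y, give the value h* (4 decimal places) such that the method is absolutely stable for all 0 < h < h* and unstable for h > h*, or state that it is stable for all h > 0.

On y'=λy, z=hλ:
  k1=λy_n ⇒ h·k1=z·y_n;  k2=λ(1+9/10z)y_n ⇒ h·k2=z(1+9/10z)y_n
  y_{n+1}/y_n = 1 + 14/25z + 11/25z(1+9/10z) = 1 + z + 99/250z²
  Hence R(z) = 1 + z + 99/250z².

Solve |R(x)|<1 on ℝ⁻.
x=-1.38: |R|=0.3741
R=1: x+99/250x²=0 ⇒ x=−250/99=-2.5253; min R=1−1/(4·99/250)=0.3687>−1
Confirm numerically:
  x=-1.745: |R|=0.46083 <1
  x=-1.735: |R|=0.45705 <1
  x=-1.262: |R|=0.36869 <1
  x=-2.917: |R|=1.45252 >1
  x=-2.806: |R|=1.31196 >1
Stable set (-2.5253, 0).

(-2.5253,0); λ=-4 ⇒ h* = (250/99)/4 = 0.6313.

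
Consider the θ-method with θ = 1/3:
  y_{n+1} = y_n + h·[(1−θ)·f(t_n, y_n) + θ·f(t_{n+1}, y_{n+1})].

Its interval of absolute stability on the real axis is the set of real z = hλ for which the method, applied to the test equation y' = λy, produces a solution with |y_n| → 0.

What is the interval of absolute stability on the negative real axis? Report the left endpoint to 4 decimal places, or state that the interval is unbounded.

z∈(-6.0000,0).

Test eqn y'=λy, z=hλ:
  y_{n+1} = y_n + z·[2/3·y_n + 1/3·y_{n+1}] ⇒ (1 − 1/3z)y_{n+1} = (1 + 2/3z)y_n
  Hence R(z) = (1 + 2/3z)/(1 − 1/3z).

Solve |R(x)|<1 on ℝ⁻.
x=-0.84: |R|=0.3437
R=−1: 1+2/3x = −1+1/3x ⇒ -1/3x=2 ⇒ x=2/(-1/3)=-6.0000
Confirm numerically:
  x=-5.942: |R|=0.99351 <1
  x=-5.910: |R|=0.98990 <1
  x=-4.146: |R|=0.74055 <1
  x=-3.844: |R|=0.68498 <1
  x=-6.454: |R|=1.04802 >1
  x=-6.140: |R|=1.01532 >1
So |R|<1 on (-6.0000, 0).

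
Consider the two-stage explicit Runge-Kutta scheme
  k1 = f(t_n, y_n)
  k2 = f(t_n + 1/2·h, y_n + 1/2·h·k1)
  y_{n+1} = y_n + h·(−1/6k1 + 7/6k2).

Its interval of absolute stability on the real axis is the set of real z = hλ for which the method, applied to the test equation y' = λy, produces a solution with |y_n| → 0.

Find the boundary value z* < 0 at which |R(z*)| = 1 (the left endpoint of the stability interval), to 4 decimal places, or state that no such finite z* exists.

z* = -1.7143.

Test eqn y'=λy, z=hλ:
  k1=λy_n ⇒ h·k1=z·y_n;  k2=λ(1+1/2z)y_n ⇒ h·k2=z(1+1/2z)y_n
  y_{n+1}/y_n = 1 − 1/6z + 7/6z(1+1/2z) = 1 + z + 7/12z²
  ⇒ R(z) = 1 + z + 7/12z².

Find x<0 with |R(x)|<1.
x=-0.75: |R|=0.5781
R=1: x+7/12x²=0 ⇒ x=−12/7=-1.7143; min R=1−1/(4·7/12)=0.5714>−1
Confirm numerically:
  x=-1.211: |R|=0.64447 <1
  x=-0.942: |R|=0.57563 <1
  x=-0.730: |R|=0.58086 <1
  x=-2.287: |R|=1.76405 >1
  x=-2.060: |R|=1.41543 >1
So |R|<1 on (-1.7143, 0).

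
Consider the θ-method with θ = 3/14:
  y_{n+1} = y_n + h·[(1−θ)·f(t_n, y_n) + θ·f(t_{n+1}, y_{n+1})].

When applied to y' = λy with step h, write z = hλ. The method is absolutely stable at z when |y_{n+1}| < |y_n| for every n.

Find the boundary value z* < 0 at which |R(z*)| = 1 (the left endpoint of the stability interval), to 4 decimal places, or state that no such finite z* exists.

With y'=λy (z=hλ):
  y_{n+1} = y_n + z·[11/14·y_n + 3/14·y_{n+1}] ⇒ (1 − 3/14z)y_{n+1} = (1 + 11/14z)y_n
  so R(z) = (1 + 11/14z)/(1 − 3/14z).

Solve |R(x)|<1 on ℝ⁻.
x=-1.09: |R|=0.1164
R=−1: 1+11/14x = −1+3/14x ⇒ -4/7x=2 ⇒ x=2/(-4/7)=-3.5000
Confirm numerically:
  x=-2.286: |R|=0.53438 <1
  x=-1.858: |R|=0.32891 <1
  x=-1.507: |R|=0.13914 <1
  x=-4.062: |R|=1.17169 >1
  x=-3.741: |R|=1.07644 >1
So |R|<1 on (-3.5000, 0).

z* = -3.5000.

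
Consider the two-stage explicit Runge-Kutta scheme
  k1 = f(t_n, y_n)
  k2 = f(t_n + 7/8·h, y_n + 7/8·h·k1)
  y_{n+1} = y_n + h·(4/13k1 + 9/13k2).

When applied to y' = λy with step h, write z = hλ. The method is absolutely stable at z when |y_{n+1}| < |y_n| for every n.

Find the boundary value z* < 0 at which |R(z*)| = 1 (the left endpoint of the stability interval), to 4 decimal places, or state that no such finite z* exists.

With y'=λy (z=hλ):
  k1=λy_n ⇒ h·k1=z·y_n;  k2=λ(1+7/8z)y_n ⇒ h·k2=z(1+7/8z)y_n
  y_{n+1}/y_n = 1 + 4/13z + 9/13z(1+7/8z) = 1 + z + 63/104z²
  R(z) = 1 + z + 63/104z².

Find x<0 with |R(x)|<1.
x=-1.58: |R|=0.9322
R=1: x+63/104x²=0 ⇒ x=−104/63=-1.6508; min R=1−1/(4·63/104)=0.5873>−1
Confirm numerically:
  x=-1.266: |R|=0.70490 <1
  x=-1.152: |R|=0.65192 <1
  x=-1.026: |R|=0.61168 <1
  x=-0.722: |R|=0.59378 <1
  x=-2.178: |R|=1.69558 >1
  x=-1.695: |R|=1.04539 >1
Stable set (-1.6508, 0).

z* = -1.6508.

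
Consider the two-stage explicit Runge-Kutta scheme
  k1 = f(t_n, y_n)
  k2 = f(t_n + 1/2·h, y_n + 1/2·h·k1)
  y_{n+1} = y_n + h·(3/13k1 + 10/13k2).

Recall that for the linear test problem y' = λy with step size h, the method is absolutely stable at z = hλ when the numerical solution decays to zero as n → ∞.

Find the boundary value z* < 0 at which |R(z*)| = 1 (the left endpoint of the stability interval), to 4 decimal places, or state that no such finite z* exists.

left endpoint -2.6000.

On y'=λy, z=hλ:
  k1=λy_n ⇒ h·k1=z·y_n;  k2=λ(1+1/2z)y_n ⇒ h·k2=z(1+1/2z)y_n
  y_{n+1}/y_n = 1 + 3/13z + 10/13z(1+1/2z) = 1 + z + 5/13z²
  Hence R(z) = 1 + z + 5/13z².

Boundary: |R(x)|=1, x<0.
x=-0.56: |R|=0.5606
R=1: x+5/13x²=0 ⇒ x=−13/5=-2.6000; min R=1−1/(4·5/13)=0.3500>−1
Confirm numerically:
  x=-2.245: |R|=0.69347 <1
  x=-2.227: |R|=0.68051 <1
  x=-1.941: |R|=0.50803 <1
  x=-1.547: |R|=0.37346 <1
  x=-3.195: |R|=1.73116 >1
  x=-2.897: |R|=1.33093 >1
  x=-2.652: |R|=1.05304 >1
So |R|<1 on (-2.6000, 0).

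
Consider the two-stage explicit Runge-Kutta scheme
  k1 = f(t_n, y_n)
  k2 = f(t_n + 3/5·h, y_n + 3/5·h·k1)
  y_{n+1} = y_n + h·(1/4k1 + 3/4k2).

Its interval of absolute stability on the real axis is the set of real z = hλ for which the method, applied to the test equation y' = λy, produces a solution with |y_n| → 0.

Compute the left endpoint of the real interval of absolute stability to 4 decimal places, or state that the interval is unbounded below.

On y'=λy, z=hλ:
  k1=λy_n ⇒ h·k1=z·y_n;  k2=λ(1+3/5z)y_n ⇒ h·k2=z(1+3/5z)y_n
  y_{n+1}/y_n = 1 + 1/4z + 3/4z(1+3/5z) = 1 + z + 9/20z²
  Hence R(z) = 1 + z + 9/20z².

Boundary: |R(x)|=1, x<0.
x=-0.87: |R|=0.4706
R=1: x+9/20x²=0 ⇒ x=−20/9=-2.2222; min R=1−1/(4·9/20)=0.4444>−1
Confirm numerically:
  x=-1.844: |R|=0.68615 <1
  x=-1.173: |R|=0.44617 <1
  x=-1.015: |R|=0.44860 <1
  x=-2.626: |R|=1.47714 >1
  x=-2.619: |R|=1.46762 >1
  x=-2.511: |R|=1.32630 >1
So |R|<1 on (-2.2222, 0).

left endpoint -2.2222.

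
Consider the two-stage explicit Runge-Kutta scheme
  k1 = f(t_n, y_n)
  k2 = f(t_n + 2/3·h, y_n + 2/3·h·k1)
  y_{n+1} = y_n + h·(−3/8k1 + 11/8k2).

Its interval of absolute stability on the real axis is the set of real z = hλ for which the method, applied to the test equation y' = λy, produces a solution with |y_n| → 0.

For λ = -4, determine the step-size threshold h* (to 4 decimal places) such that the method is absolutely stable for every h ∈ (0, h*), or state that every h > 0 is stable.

(-1.0909,0); λ=-4 ⇒ h* = (12/11)/4 = 0.2727.

On y'=λy, z=hλ:
  k1=λy_n ⇒ h·k1=z·y_n;  k2=λ(1+2/3z)y_n ⇒ h·k2=z(1+2/3z)y_n
  y_{n+1}/y_n = 1 − 3/8z + 11/8z(1+2/3z) = 1 + z + 11/12z²
  R(z) = 1 + z + 11/12z².

Boundary: |R(x)|=1, x<0.
x=-1.34: |R|=1.3060
R=1: x+11/12x²=0 ⇒ x=−12/11=-1.0909; min R=1−1/(4·11/12)=0.7273>−1
Confirm numerically:
  x=-0.767: |R|=0.77226 <1
  x=-0.709: |R|=0.75179 <1
  x=-0.541: |R|=0.72729 <1
  x=-0.494: |R|=0.72970 <1
  x=-1.245: |R|=1.17586 >1
  x=-1.158: |R|=1.07122 >1
Interval (-1.0909, 0).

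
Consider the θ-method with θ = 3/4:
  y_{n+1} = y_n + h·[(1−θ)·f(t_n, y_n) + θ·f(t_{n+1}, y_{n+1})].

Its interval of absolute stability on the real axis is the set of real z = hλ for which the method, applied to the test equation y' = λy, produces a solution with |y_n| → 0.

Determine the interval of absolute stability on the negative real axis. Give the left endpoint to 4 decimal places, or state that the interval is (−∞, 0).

Set f=λy, z=hλ:
  y_{n+1} = y_n + z·[1/4·y_n + 3/4·y_{n+1}] ⇒ (1 − 3/4z)y_{n+1} = (1 + 1/4z)y_n
  Hence R(z) = (1 + 1/4z)/(1 − 3/4z).

Solve |R(x)|<1 on ℝ⁻.
x=-1.34: |R|=0.3317
x=-2: |R|=0.2000
x=-10: |R|=0.1765
x=-100: |R|=0.3158
θ=3/4≥1/2 ⇒ |1+1/4x|<|1−3/4x| ∀x<0 ⇒ unbounded interval.

interval (−∞, 0).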